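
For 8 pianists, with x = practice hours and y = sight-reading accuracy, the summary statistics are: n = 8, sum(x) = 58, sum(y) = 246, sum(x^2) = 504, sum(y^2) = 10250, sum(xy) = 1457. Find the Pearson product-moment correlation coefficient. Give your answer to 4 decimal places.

-0.6895

S_xy = nΣxy − ΣxΣy = 8·1457 − 58·246 = 11656 − 14268 = -2612
S_xx = nΣx² − (Σx)² = 8·504 − 58² = 4032 − 3364 = 668
S_yy = nΣy² − (Σy)² = 8·10250 − 246² = 82000 − 60516 = 21484
r = S_xy / √(S_xx·S_yy) = -2612 / √(668·21484) = -2612 / √14351312 = -2612 / 3788.3126 = -0.6895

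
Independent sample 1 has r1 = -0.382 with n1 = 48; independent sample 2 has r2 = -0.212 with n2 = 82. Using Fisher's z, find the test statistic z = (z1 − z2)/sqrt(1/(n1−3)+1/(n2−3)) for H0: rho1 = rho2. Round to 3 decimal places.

z1 = atanh(-0.382) = -0.402399,  z2 = atanh(-0.212) = -0.215265
SE = √(1/(n1−3) + 1/(n2−3)) = √(1/45 + 1/79) = √(0.0222222 + 0.0126582) = √0.0348804 = 0.186763
z = (z1 − z2)/SE = (-0.402399 − (-0.215265)) / 0.186763 = -0.187134 / 0.186763 = -1.002

-1.002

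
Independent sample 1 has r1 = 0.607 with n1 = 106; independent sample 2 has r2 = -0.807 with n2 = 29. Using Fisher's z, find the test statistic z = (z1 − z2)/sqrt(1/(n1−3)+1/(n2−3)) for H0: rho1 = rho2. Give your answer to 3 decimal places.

8.304

Fisher z-transforms: z1 = atanh(0.607) = 0.704157, z2 = atanh(-0.807) = -1.118367; difference d = 1.822524
Var(d) = 1/103 + 1/26 = 0.0097087 + 0.0384615 = 0.0481702
z = d/√Var(d) = 1.822524 / √0.0481702 = 1.822524 / 0.219477 = 8.304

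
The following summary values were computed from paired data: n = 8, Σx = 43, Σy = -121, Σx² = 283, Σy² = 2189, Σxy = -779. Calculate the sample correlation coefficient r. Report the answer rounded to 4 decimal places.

Numerator: nΣxy − (Σx)(Σy) = 8·(-779) − (43)(-121) = -1029
Denominator: √[(nΣx²−(Σx)²)(nΣy²−(Σy)²)]
  nΣx²−(Σx)² = 8·283 − 1849 = 415;  nΣy²−(Σy)² = 8·2189 − 14641 = 2871
  √(415·2871) = √1191465 = 1091.5425
r = -1029 / 1091.5425 = -0.9427

-0.9427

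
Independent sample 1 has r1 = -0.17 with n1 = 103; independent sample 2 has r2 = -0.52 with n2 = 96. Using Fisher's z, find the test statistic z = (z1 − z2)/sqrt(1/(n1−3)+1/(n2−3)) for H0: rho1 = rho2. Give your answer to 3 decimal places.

2.809

Fisher z-transforms: z1 = atanh(-0.17) = -0.171667, z2 = atanh(-0.52) = -0.576340; difference d = 0.404673
Var(d) = 1/100 + 1/93 = 0.0100000 + 0.0107527 = 0.0207527
z = d/√Var(d) = 0.404673 / √0.0207527 = 0.404673 / 0.144058 = 2.809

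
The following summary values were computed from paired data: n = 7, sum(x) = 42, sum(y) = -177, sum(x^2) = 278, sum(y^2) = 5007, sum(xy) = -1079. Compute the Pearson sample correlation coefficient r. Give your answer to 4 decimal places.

S_xy = nΣxy − ΣxΣy = 7·(-1079) − 42·(-177) = -7553 − (-7434) = -119
S_xx = nΣx² − (Σx)² = 7·278 − 42² = 1946 − 1764 = 182
S_yy = nΣy² − (Σy)² = 7·5007 − (-177)² = 35049 − 31329 = 3720
r = S_xy / √(S_xx·S_yy) = -119 / √(182·3720) = -119 / √677040 = -119 / 822.8244 = -0.1446

-0.1446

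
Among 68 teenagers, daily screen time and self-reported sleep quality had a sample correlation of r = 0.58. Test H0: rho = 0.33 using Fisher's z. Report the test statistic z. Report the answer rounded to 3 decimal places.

z_r = atanh(0.58) = 0.662463,  z_0 = atanh(0.33) = 0.342828
SE = 1/√(n−3) = 1/√65 = 0.124035
z = (z_r − z_0)/SE = (0.662463 − 0.342828) / 0.124035 = 0.319635 / 0.124035 = 2.577

2.577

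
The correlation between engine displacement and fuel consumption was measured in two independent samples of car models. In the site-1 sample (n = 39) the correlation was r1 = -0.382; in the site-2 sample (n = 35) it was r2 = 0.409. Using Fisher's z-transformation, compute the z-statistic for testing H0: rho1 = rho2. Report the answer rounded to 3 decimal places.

-3.444

z1 = atanh(-0.382) = -0.402399,  z2 = atanh(0.409) = 0.434410
SE = √(1/(n1−3) + 1/(n2−3)) = √(1/36 + 1/32) = √(0.0277778 + 0.0312500) = √0.0590278 = 0.242956
z = (z1 − z2)/SE = (-0.402399 − 0.434410) / 0.242956 = -0.836809 / 0.242956 = -3.444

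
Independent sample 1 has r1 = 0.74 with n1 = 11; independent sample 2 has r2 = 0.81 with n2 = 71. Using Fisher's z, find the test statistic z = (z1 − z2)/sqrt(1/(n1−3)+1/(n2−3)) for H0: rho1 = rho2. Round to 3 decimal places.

-0.472

Fisher z-transforms: z1 = atanh(0.74) = 0.950479, z2 = atanh(0.81) = 1.127029; difference d = -0.176550
Var(d) = 1/8 + 1/68 = 0.1250000 + 0.0147059 = 0.1397059
z = d/√Var(d) = -0.176550 / √0.1397059 = -0.176550 / 0.373773 = -0.472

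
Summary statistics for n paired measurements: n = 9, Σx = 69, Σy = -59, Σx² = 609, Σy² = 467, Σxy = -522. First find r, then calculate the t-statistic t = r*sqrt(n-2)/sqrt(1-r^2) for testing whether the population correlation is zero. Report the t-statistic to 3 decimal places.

Numerator: nΣxy − (Σx)(Σy) = 9·(-522) − (69)(-59) = -627
Denominator: √[(nΣx²−(Σx)²)(nΣy²−(Σy)²)]
  nΣx²−(Σx)² = 9·609 − 4761 = 720;  nΣy²−(Σy)² = 9·467 − 3481 = 722
  √(720·722) = √519840 = 720.9993
r = -627 / 720.9993 = -0.8696
t = r·√(n−2)/√(1−r²) = -0.8696·√7 / √(1−0.756204) = -2.300745 / 0.493757 = -4.660

-4.660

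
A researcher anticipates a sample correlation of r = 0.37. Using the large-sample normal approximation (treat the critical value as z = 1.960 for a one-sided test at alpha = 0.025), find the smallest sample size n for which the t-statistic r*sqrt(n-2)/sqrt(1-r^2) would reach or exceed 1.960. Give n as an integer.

27

Need r·√(n−2)/√(1−r²) ≥ 1.960
√(n−2) ≥ 1.960·√(1−0.1369) / 0.37 = 1.960·0.929032 / 0.37 = 4.9214
n−2 ≥ 24.2202  ⇒  n ≥ 26.2202
Smallest integer n = 27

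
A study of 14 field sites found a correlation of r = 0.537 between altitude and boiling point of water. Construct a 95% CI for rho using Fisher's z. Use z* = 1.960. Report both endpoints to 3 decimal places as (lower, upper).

z_r = atanh(0.537) = 0.599930;  SE = 1/√(n−3) = 1/√11 = 0.301511
z-limits: 0.599930 ± 1.960·0.301511 = 0.599930 ± 0.590962 = [0.008968, 1.190892]
ρ-limits: (tanh 0.008968, tanh 1.190892) = (0.009, 0.831)

(0.009, 0.831)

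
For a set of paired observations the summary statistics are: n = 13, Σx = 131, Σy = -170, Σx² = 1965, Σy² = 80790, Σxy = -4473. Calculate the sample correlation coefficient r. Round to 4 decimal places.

S_xy = nΣxy − ΣxΣy = 13·(-4473) − 131·(-170) = -58149 − (-22270) = -35879
S_xx = nΣx² − (Σx)² = 13·1965 − 131² = 25545 − 17161 = 8384
S_yy = nΣy² − (Σy)² = 13·80790 − (-170)² = 1050270 − 28900 = 1021370
r = S_xy / √(S_xx·S_yy) = -35879 / √(8384·1021370) = -35879 / √8563166080 = -35879 / 92537.3767 = -0.3877

-0.3877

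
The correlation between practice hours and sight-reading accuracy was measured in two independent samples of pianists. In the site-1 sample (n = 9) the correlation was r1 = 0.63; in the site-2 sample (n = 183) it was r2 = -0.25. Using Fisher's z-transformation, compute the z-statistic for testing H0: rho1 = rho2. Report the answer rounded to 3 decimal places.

z1 = atanh(0.63) = 0.741416,  z2 = atanh(-0.25) = -0.255413
SE = √(1/(n1−3) + 1/(n2−3)) = √(1/6 + 1/180) = √(0.1666667 + 0.0055556) = √0.1722223 = 0.414997
z = (z1 − z2)/SE = (0.741416 − (-0.255413)) / 0.414997 = 0.996829 / 0.414997 = 2.402

2.402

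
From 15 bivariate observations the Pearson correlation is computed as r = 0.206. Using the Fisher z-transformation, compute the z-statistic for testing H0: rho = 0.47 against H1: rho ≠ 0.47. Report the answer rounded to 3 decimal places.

Fisher z: atanh(0.206) = 0.208990, atanh(0.47) = 0.510070
z = (z_r − z_0)·√(n−3) = (0.208990 − 0.510070)·√12 = -0.301080 · 3.464102 = -1.043

-1.043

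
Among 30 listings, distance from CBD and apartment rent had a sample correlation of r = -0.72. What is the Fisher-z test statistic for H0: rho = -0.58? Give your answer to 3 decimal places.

z_r = atanh(-0.72) = -0.907645,  z_0 = atanh(-0.58) = -0.662463
SE = 1/√(n−3) = 1/√27 = 0.192450
z = (z_r − z_0)/SE = (-0.907645 − (-0.662463)) / 0.192450 = -0.245182 / 0.192450 = -1.274

-1.274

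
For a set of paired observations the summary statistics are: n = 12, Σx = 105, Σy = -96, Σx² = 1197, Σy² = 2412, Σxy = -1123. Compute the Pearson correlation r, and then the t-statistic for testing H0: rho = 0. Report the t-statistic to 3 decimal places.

S_xy = nΣxy − ΣxΣy = 12·(-1123) − 105·(-96) = -13476 − (-10080) = -3396
S_xx = nΣx² − (Σx)² = 12·1197 − 105² = 14364 − 11025 = 3339
S_yy = nΣy² − (Σy)² = 12·2412 − (-96)² = 28944 − 9216 = 19728
r = S_xy / √(S_xx·S_yy) = -3396 / √(3339·19728) = -3396 / √65871792 = -3396 / 8116.1439 = -0.4184
t = r·√(n−2)/√(1−r²) = -0.4184·√10 / √(1−0.175059) = -1.323097 / 0.908263 = -1.457

-1.457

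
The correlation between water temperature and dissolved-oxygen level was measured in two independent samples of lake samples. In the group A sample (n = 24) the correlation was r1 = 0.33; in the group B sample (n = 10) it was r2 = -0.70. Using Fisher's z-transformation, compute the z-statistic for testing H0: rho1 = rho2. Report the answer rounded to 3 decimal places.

Fisher z-transforms: z1 = atanh(0.33) = 0.342828, z2 = atanh(-0.70) = -0.867301; difference d = 1.210129
Var(d) = 1/21 + 1/7 = 0.0476190 + 0.1428571 = 0.1904761
z = d/√Var(d) = 1.210129 / √0.1904761 = 1.210129 / 0.436436 = 2.773

2.773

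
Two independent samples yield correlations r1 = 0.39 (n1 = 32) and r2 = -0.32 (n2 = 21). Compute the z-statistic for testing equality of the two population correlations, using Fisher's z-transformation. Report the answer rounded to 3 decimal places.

z1 = atanh(0.39) = 0.411800,  z2 = atanh(-0.32) = -0.331647
SE = √(1/(n1−3) + 1/(n2−3)) = √(1/29 + 1/18) = √(0.0344828 + 0.0555556) = √0.0900384 = 0.300064
z = (z1 − z2)/SE = (0.411800 − (-0.331647)) / 0.300064 = 0.743447 / 0.300064 = 2.478

2.478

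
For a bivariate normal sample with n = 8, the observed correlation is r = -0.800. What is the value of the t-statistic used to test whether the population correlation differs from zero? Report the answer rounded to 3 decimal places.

t = r·√(n−2) / √(1−r²) with r = -0.800, n = 8
  = -0.800·√6 / √(1 − 0.640000)
  = -0.800·2.449490 / 0.600000
  = -1.959592 / 0.600000 = -3.266

-3.266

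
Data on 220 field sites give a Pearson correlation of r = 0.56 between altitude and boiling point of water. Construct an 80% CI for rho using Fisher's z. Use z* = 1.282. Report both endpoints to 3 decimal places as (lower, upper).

Fisher z: z_r = atanh(r) = ½·ln((1+0.56)/(1−0.56)) = 0.632833
SE(z) = 1/√(n−3) = 1/√217 = 0.067884
80% ⇒ z* = 1.282; margin = 1.282·0.067884 = 0.087027
CI on z-scale: (0.545806, 0.719860)
Back-transform: tanh(0.545806) = 0.497370, tanh(0.719860) = 0.616823

(0.497, 0.617)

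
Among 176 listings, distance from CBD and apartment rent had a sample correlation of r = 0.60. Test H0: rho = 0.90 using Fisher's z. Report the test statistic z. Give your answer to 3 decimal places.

-10.247

z_r = atanh(0.60) = 0.693147,  z_0 = atanh(0.90) = 1.472219
SE = 1/√(n−3) = 1/√173 = 0.076029
z = (z_r − z_0)/SE = (0.693147 − 1.472219) / 0.076029 = -0.779072 / 0.076029 = -10.247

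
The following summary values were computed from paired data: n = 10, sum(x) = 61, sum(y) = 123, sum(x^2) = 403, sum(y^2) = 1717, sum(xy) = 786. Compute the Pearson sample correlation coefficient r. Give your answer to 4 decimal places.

0.4495

Numerator: nΣxy − (Σx)(Σy) = 10·786 − (61)(123) = 357
Denominator: √[(nΣx²−(Σx)²)(nΣy²−(Σy)²)]
  nΣx²−(Σx)² = 10·403 − 3721 = 309;  nΣy²−(Σy)² = 10·1717 − 15129 = 2041
  √(309·2041) = √630669 = 794.1467
r = 357 / 794.1467 = 0.4495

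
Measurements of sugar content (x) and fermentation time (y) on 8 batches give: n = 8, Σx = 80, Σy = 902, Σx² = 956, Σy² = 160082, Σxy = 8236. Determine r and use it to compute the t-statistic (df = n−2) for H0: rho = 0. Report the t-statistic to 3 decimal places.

Numerator: nΣxy − (Σx)(Σy) = 8·8236 − (80)(902) = -6272
Denominator: √[(nΣx²−(Σx)²)(nΣy²−(Σy)²)]
  nΣx²−(Σx)² = 8·956 − 6400 = 1248;  nΣy²−(Σy)² = 8·160082 − 813604 = 467052
  √(1248·467052) = √582880896 = 24142.9264
r = -6272 / 24142.9264 = -0.2598
t = r·√(n−2)/√(1−r²) = -0.2598·√6 / √(1−0.067496) = -0.636377 / 0.965662 = -0.659

-0.659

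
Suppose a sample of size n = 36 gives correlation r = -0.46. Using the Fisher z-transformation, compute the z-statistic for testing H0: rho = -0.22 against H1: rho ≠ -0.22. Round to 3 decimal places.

-1.572

z_r = atanh(-0.46) = -0.497311,  z_0 = atanh(-0.22) = -0.223656
SE = 1/√(n−3) = 1/√33 = 0.174078
z = (z_r − z_0)/SE = (-0.497311 − (-0.223656)) / 0.174078 = -0.273655 / 0.174078 = -1.572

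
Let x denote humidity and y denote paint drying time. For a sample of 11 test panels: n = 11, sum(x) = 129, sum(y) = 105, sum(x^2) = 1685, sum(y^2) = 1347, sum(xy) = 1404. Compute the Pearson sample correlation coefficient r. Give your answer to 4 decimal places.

0.7086

S_xy = nΣxy − ΣxΣy = 11·1404 − 129·105 = 15444 − 13545 = 1899
S_xx = nΣx² − (Σx)² = 11·1685 − 129² = 18535 − 16641 = 1894
S_yy = nΣy² − (Σy)² = 11·1347 − 105² = 14817 − 11025 = 3792
r = S_xy / √(S_xx·S_yy) = 1899 / √(1894·3792) = 1899 / √7182048 = 1899 / 2679.9343 = 0.7086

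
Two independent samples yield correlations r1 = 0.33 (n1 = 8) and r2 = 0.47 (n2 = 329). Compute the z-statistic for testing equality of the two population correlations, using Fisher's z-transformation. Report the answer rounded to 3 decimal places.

Fisher z-transforms: z1 = atanh(0.33) = 0.342828, z2 = atanh(0.47) = 0.510070; difference d = -0.167242
Var(d) = 1/5 + 1/326 = 0.2000000 + 0.0030675 = 0.2030675
z = d/√Var(d) = -0.167242 / √0.2030675 = -0.167242 / 0.450630 = -0.371

-0.371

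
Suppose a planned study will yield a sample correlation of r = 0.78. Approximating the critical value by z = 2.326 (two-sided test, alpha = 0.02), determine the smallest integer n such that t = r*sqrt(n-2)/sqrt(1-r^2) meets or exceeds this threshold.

6

Need r·√(n−2)/√(1−r²) ≥ 2.326
√(n−2) ≥ 2.326·√(1−0.6084) / 0.78 = 2.326·0.625780 / 0.78 = 1.8661
n−2 ≥ 3.4823  ⇒  n ≥ 5.4823
Smallest integer n = 6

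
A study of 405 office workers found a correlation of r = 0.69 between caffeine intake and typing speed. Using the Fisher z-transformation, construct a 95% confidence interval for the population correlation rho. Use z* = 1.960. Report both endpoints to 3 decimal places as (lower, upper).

Fisher z: z_r = atanh(r) = ½·ln((1+0.69)/(1−0.69)) = 0.847956
SE(z) = 1/√(n−3) = 1/√402 = 0.049875
95% ⇒ z* = 1.960; margin = 1.960·0.049875 = 0.097755
CI on z-scale: (0.750201, 0.945711)
Back-transform: tanh(0.750201) = 0.635269, tanh(0.945711) = 0.737835

(0.635, 0.738)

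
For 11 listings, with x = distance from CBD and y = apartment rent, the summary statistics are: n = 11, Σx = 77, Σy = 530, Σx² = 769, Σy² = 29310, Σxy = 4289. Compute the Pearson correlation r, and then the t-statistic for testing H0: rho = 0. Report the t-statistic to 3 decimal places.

2.380

S_xy = nΣxy − ΣxΣy = 11·4289 − 77·530 = 47179 − 40810 = 6369
S_xx = nΣx² − (Σx)² = 11·769 − 77² = 8459 − 5929 = 2530
S_yy = nΣy² − (Σy)² = 11·29310 − 530² = 322410 − 280900 = 41510
r = S_xy / √(S_xx·S_yy) = 6369 / √(2530·41510) = 6369 / √105020300 = 6369 / 10247.9413 = 0.6215
t = r·√(n−2)/√(1−r²) = 0.6215·√9 / √(1−0.386262) = 1.864500 / 0.783414 = 2.380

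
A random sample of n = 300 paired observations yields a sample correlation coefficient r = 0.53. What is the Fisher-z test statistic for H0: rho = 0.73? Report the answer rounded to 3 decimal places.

-5.835

Fisher z: atanh(0.53) = 0.590145, atanh(0.73) = 0.928727
z = (z_r − z_0)·√(n−3) = (0.590145 − 0.928727)·√297 = -0.338582 · 17.233688 = -5.835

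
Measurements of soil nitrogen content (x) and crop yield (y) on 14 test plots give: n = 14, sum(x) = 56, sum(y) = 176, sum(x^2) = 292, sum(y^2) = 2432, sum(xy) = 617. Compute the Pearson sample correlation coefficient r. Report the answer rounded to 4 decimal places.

S_xy = nΣxy − ΣxΣy = 14·617 − 56·176 = 8638 − 9856 = -1218
S_xx = nΣx² − (Σx)² = 14·292 − 56² = 4088 − 3136 = 952
S_yy = nΣy² − (Σy)² = 14·2432 − 176² = 34048 − 30976 = 3072
r = S_xy / √(S_xx·S_yy) = -1218 / √(952·3072) = -1218 / √2924544 = -1218 / 1710.1298 = -0.7122

-0.7122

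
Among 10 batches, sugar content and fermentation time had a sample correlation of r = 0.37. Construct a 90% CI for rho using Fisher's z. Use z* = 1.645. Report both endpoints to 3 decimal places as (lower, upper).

Fisher z: z_r = atanh(r) = ½·ln((1+0.37)/(1−0.37)) = 0.388423
SE(z) = 1/√(n−3) = 1/√7 = 0.377964
90% ⇒ z* = 1.645; margin = 1.645·0.377964 = 0.621751
CI on z-scale: (-0.233328, 1.010174)
Back-transform: tanh(-0.233328) = -0.229184, tanh(1.010174) = 0.765834

(-0.229, 0.766)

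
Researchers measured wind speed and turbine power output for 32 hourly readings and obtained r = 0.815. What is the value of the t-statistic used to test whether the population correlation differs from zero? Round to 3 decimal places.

7.704

1 − r² = 1 − 0.664225 = 0.335775;  √(1−r²) = 0.579461
√(n−2) = √30 = 5.477226
t = r·√(n−2)/√(1−r²) = 0.815 · 5.477226 / 0.579461 = 7.704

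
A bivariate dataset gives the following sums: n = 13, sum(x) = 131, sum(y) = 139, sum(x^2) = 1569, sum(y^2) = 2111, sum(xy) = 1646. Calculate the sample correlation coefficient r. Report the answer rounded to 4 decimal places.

Numerator: nΣxy − (Σx)(Σy) = 13·1646 − (131)(139) = 3189
Denominator: √[(nΣx²−(Σx)²)(nΣy²−(Σy)²)]
  nΣx²−(Σx)² = 13·1569 − 17161 = 3236;  nΣy²−(Σy)² = 13·2111 − 19321 = 8122
  √(3236·8122) = √26282792 = 5126.6746
r = 3189 / 5126.6746 = 0.6220

0.6220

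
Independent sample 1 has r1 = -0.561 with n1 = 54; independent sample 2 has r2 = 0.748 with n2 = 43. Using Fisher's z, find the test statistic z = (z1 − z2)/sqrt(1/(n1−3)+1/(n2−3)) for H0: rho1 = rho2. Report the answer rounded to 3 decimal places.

Fisher z-transforms: z1 = atanh(-0.561) = -0.634291, z2 = atanh(0.748) = 0.968399; difference d = -1.602690
Var(d) = 1/51 + 1/40 = 0.0196078 + 0.0250000 = 0.0446078
z = d/√Var(d) = -1.602690 / √0.0446078 = -1.602690 / 0.211206 = -7.588

-7.588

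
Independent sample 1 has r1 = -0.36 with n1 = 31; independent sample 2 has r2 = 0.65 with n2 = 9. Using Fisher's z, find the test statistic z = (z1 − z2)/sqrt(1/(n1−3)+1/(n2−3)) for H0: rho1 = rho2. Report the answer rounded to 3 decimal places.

-2.561

Fisher z-transforms: z1 = atanh(-0.36) = -0.376886, z2 = atanh(0.65) = 0.775299; difference d = -1.152185
Var(d) = 1/28 + 1/6 = 0.0357143 + 0.1666667 = 0.2023810
z = d/√Var(d) = -1.152185 / √0.2023810 = -1.152185 / 0.449868 = -2.561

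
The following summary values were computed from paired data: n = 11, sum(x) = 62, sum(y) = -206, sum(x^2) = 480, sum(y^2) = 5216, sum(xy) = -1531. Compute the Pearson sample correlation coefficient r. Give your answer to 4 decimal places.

S_xy = nΣxy − ΣxΣy = 11·(-1531) − 62·(-206) = -16841 − (-12772) = -4069
S_xx = nΣx² − (Σx)² = 11·480 − 62² = 5280 − 3844 = 1436
S_yy = nΣy² − (Σy)² = 11·5216 − (-206)² = 57376 − 42436 = 14940
r = S_xy / √(S_xx·S_yy) = -4069 / √(1436·14940) = -4069 / √21453840 = -4069 / 4631.8290 = -0.8785

-0.8785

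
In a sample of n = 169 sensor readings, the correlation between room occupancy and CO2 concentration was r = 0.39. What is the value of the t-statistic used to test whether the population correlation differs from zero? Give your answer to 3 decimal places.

1 − r² = 1 − 0.1521 = 0.8479;  √(1−r²) = 0.920815
√(n−2) = √167 = 12.922848
t = r·√(n−2)/√(1−r²) = 0.39 · 12.922848 / 0.920815 = 5.473

5.473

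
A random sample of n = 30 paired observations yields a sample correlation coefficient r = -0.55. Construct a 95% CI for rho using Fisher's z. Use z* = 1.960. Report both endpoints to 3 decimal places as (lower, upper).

Fisher z: z_r = atanh(r) = ½·ln((1+(-0.55))/(1−(-0.55))) = -0.618381
SE(z) = 1/√(n−3) = 1/√27 = 0.192450
95% ⇒ z* = 1.960; margin = 1.960·0.192450 = 0.377202
CI on z-scale: (-0.995583, -0.241179)
Back-transform: tanh(-0.995583) = -0.759733, tanh(-0.241179) = -0.236609

(-0.760, -0.237)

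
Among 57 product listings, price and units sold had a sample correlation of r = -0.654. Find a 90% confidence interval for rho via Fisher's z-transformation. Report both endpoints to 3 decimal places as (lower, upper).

(-0.764, -0.507)

Fisher z: z_r = atanh(r) = ½·ln((1+(-0.654))/(1−(-0.654))) = -0.782257
SE(z) = 1/√(n−3) = 1/√54 = 0.136083
90% ⇒ z* = 1.645; margin = 1.645·0.136083 = 0.223857
CI on z-scale: (-1.006114, -0.558400)
Back-transform: tanh(-1.006114) = -0.764150, tanh(-0.558400) = -0.506789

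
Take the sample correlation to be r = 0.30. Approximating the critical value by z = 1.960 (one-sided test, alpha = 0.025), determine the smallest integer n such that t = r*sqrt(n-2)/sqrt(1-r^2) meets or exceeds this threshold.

r√(n−2)/√(1−r²) ≥ 1.960  ⇔  n−2 ≥ (1.960)²·(1−r²)/r²
(1−r²)/r² = (1−0.0900)/0.0900 = 10.1111
n ≥ 2 + 3.8416·10.1111 = 2 + 38.8428 = 40.8428
⌈40.8428⌉ = 41

41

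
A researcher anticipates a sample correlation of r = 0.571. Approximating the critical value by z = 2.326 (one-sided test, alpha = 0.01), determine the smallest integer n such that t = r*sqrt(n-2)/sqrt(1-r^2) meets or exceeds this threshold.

14

Need r·√(n−2)/√(1−r²) ≥ 2.326
√(n−2) ≥ 2.326·√(1−0.326041) / 0.571 = 2.326·0.820950 / 0.571 = 3.3442
n−2 ≥ 11.1837  ⇒  n ≥ 13.1837
Smallest integer n = 14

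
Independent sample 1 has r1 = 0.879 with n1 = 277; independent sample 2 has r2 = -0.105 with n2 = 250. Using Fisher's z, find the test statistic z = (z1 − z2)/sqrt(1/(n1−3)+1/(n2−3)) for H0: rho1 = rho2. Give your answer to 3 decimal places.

z1 = atanh(0.879) = 1.371352,  z2 = atanh(-0.105) = -0.105388
SE = √(1/(n1−3) + 1/(n2−3)) = √(1/274 + 1/247) = √(0.0036496 + 0.0040486) = √0.0076982 = 0.087739
z = (z1 − z2)/SE = (1.371352 − (-0.105388)) / 0.087739 = 1.476740 / 0.087739 = 16.831

16.831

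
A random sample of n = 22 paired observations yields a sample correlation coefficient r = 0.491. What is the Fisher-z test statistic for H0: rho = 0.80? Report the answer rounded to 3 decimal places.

-2.446

z_r = atanh(0.491) = 0.537377,  z_0 = atanh(0.80) = 1.098612
SE = 1/√(n−3) = 1/√19 = 0.229416
z = (z_r − z_0)/SE = (0.537377 − 1.098612) / 0.229416 = -0.561235 / 0.229416 = -2.446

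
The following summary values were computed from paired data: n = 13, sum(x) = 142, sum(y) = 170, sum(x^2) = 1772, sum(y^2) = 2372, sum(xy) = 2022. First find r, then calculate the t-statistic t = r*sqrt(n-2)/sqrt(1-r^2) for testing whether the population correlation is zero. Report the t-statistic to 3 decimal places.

S_xy = nΣxy − ΣxΣy = 13·2022 − 142·170 = 26286 − 24140 = 2146
S_xx = nΣx² − (Σx)² = 13·1772 − 142² = 23036 − 20164 = 2872
S_yy = nΣy² − (Σy)² = 13·2372 − 170² = 30836 − 28900 = 1936
r = S_xy / √(S_xx·S_yy) = 2146 / √(2872·1936) = 2146 / √5560192 = 2146 / 2358.0059 = 0.9101
t = r·√(n−2)/√(1−r²) = 0.9101·√11 / √(1−0.828282) = 3.018460 / 0.414389 = 7.284

7.284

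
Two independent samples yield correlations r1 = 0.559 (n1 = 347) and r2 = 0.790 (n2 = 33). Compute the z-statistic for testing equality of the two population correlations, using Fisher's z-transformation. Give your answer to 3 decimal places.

-2.312

z1 = atanh(0.559) = 0.631377,  z2 = atanh(0.790) = 1.071432
SE = √(1/(n1−3) + 1/(n2−3)) = √(1/344 + 1/30) = √(0.0029070 + 0.0333333) = √0.0362403 = 0.190369
z = (z1 − z2)/SE = (0.631377 − 1.071432) / 0.190369 = -0.440055 / 0.190369 = -2.312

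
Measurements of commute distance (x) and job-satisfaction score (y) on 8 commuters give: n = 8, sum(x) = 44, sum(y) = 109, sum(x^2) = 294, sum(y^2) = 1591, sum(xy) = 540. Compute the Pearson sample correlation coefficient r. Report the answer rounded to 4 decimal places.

-0.8019

S_xy = nΣxy − ΣxΣy = 8·540 − 44·109 = 4320 − 4796 = -476
S_xx = nΣx² − (Σx)² = 8·294 − 44² = 2352 − 1936 = 416
S_yy = nΣy² − (Σy)² = 8·1591 − 109² = 12728 − 11881 = 847
r = S_xy / √(S_xx·S_yy) = -476 / √(416·847) = -476 / √352352 = -476 / 593.5925 = -0.8019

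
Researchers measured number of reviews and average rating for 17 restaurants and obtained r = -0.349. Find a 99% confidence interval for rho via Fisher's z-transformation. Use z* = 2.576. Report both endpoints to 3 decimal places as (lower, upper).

Fisher z: z_r = atanh(r) = ½·ln((1+(-0.349))/(1−(-0.349))) = -0.364305
SE(z) = 1/√(n−3) = 1/√14 = 0.267261
99% ⇒ z* = 2.576; margin = 2.576·0.267261 = 0.688464
CI on z-scale: (-1.052769, 0.324159)
Back-transform: tanh(-1.052769) = -0.782881, tanh(0.324159) = 0.313263

(-0.783, 0.313)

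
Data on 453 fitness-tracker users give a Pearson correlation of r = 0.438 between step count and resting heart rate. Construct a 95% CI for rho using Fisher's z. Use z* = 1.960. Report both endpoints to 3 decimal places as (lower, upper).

z_r = atanh(0.438) = 0.469753;  SE = 1/√(n−3) = 1/√450 = 0.047140
z-limits: 0.469753 ± 1.960·0.047140 = 0.469753 ± 0.092394 = [0.377359, 0.562147]
ρ-limits: (tanh 0.377359, tanh 0.562147) = (0.360, 0.510)

(0.360, 0.510)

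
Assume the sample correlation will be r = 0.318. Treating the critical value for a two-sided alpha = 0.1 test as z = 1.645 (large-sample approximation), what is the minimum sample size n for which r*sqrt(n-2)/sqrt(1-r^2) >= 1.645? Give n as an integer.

r√(n−2)/√(1−r²) ≥ 1.645  ⇔  n−2 ≥ (1.645)²·(1−r²)/r²
(1−r²)/r² = (1−0.101124)/0.101124 = 8.8888
n ≥ 2 + 2.706025·8.8888 = 2 + 24.0533 = 26.0533
⌈26.0533⌉ = 27

27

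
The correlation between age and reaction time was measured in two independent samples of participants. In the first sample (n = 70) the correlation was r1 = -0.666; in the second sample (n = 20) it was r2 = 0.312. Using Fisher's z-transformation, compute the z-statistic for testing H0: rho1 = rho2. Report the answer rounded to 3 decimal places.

-4.147

z1 = atanh(-0.666) = -0.803520,  z2 = atanh(0.312) = 0.322760
SE = √(1/(n1−3) + 1/(n2−3)) = √(1/67 + 1/17) = √(0.0149254 + 0.0588235) = √0.0737489 = 0.271567
z = (z1 − z2)/SE = (-0.803520 − 0.322760) / 0.271567 = -1.126280 / 0.271567 = -4.147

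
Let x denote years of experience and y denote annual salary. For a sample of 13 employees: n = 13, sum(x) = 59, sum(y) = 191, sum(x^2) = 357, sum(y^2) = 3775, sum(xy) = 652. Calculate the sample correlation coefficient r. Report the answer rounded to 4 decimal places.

-0.7307

S_xy = nΣxy − ΣxΣy = 13·652 − 59·191 = 8476 − 11269 = -2793
S_xx = nΣx² − (Σx)² = 13·357 − 59² = 4641 − 3481 = 1160
S_yy = nΣy² − (Σy)² = 13·3775 − 191² = 49075 − 36481 = 12594
r = S_xy / √(S_xx·S_yy) = -2793 / √(1160·12594) = -2793 / √14609040 = -2793 / 3822.1774 = -0.7307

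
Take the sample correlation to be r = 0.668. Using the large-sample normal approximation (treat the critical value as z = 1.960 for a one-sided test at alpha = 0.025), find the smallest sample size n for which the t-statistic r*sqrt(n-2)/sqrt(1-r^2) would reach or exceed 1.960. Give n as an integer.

7

Need r·√(n−2)/√(1−r²) ≥ 1.960
√(n−2) ≥ 1.960·√(1−0.446224) / 0.668 = 1.960·0.744161 / 0.668 = 2.1835
n−2 ≥ 4.7677  ⇒  n ≥ 6.7677
Smallest integer n = 7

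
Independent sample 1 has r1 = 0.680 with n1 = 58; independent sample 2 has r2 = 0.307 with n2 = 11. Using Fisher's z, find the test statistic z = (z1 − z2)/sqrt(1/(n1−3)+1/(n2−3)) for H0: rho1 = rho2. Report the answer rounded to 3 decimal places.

1.353

z1 = atanh(0.680) = 0.829114,  z2 = atanh(0.307) = 0.317230
SE = √(1/(n1−3) + 1/(n2−3)) = √(1/55 + 1/8) = √(0.0181818 + 0.1250000) = √0.1431818 = 0.378394
z = (z1 − z2)/SE = (0.829114 − 0.317230) / 0.378394 = 0.511884 / 0.378394 = 1.353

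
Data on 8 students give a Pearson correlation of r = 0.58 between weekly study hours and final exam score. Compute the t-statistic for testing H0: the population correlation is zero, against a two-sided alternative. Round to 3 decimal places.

1.744

1 − r² = 1 − 0.3364 = 0.6636;  √(1−r²) = 0.814616
√(n−2) = √6 = 2.449490
t = r·√(n−2)/√(1−r²) = 0.58 · 2.449490 / 0.814616 = 1.744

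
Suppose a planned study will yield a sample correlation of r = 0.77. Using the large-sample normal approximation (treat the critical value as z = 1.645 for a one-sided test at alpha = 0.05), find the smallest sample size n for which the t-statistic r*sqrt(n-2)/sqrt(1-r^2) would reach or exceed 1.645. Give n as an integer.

Need r·√(n−2)/√(1−r²) ≥ 1.645
√(n−2) ≥ 1.645·√(1−0.5929) / 0.77 = 1.645·0.638044 / 0.77 = 1.3631
n−2 ≥ 1.8580  ⇒  n ≥ 3.8580
Smallest integer n = 4

4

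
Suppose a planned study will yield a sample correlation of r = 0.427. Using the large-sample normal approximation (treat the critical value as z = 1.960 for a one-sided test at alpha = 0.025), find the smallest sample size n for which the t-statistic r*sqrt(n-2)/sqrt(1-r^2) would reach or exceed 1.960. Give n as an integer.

r√(n−2)/√(1−r²) ≥ 1.960  ⇔  n−2 ≥ (1.960)²·(1−r²)/r²
(1−r²)/r² = (1−0.182329)/0.182329 = 4.4846
n ≥ 2 + 3.8416·4.4846 = 2 + 17.2280 = 19.2280
⌈19.2280⌉ = 20

20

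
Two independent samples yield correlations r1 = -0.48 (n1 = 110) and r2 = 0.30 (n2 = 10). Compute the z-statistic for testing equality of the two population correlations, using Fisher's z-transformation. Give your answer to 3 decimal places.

-2.134

Fisher z-transforms: z1 = atanh(-0.48) = -0.522984, z2 = atanh(0.30) = 0.309520; difference d = -0.832504
Var(d) = 1/107 + 1/7 = 0.0093458 + 0.1428571 = 0.1522029
z = d/√Var(d) = -0.832504 / √0.1522029 = -0.832504 / 0.390132 = -2.134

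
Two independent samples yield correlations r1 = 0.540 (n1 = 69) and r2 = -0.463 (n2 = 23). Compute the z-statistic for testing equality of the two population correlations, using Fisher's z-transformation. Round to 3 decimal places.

Fisher z-transforms: z1 = atanh(0.540) = 0.604156, z2 = atanh(-0.463) = -0.501123; difference d = 1.105279
Var(d) = 1/66 + 1/20 = 0.0151515 + 0.0500000 = 0.0651515
z = d/√Var(d) = 1.105279 / √0.0651515 = 1.105279 / 0.255248 = 4.330

4.330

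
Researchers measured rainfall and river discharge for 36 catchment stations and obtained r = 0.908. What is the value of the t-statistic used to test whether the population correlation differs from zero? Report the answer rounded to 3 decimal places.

12.637

1 − r² = 1 − 0.824464 = 0.175536;  √(1−r²) = 0.418970
√(n−2) = √34 = 5.830952
t = r·√(n−2)/√(1−r²) = 0.908 · 5.830952 / 0.418970 = 12.637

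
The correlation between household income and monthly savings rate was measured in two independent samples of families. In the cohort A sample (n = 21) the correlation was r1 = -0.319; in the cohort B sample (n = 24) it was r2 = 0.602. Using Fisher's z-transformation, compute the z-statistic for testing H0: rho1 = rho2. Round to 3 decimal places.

z1 = atanh(-0.319) = -0.330533,  z2 = atanh(0.602) = 0.696278
SE = √(1/(n1−3) + 1/(n2−3)) = √(1/18 + 1/21) = √(0.0555556 + 0.0476190) = √0.1031746 = 0.321208
z = (z1 − z2)/SE = (-0.330533 − 0.696278) / 0.321208 = -1.026811 / 0.321208 = -3.197

-3.197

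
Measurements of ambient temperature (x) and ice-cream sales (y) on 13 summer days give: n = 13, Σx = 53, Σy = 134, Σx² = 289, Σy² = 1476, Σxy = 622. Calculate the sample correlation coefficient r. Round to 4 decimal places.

Numerator: nΣxy − (Σx)(Σy) = 13·622 − (53)(134) = 984
Denominator: √[(nΣx²−(Σx)²)(nΣy²−(Σy)²)]
  nΣx²−(Σx)² = 13·289 − 2809 = 948;  nΣy²−(Σy)² = 13·1476 − 17956 = 1232
  √(948·1232) = √1167936 = 1080.7109
r = 984 / 1080.7109 = 0.9105

0.9105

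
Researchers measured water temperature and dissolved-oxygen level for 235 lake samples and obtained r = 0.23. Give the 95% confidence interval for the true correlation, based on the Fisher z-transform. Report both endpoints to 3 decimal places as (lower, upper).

(0.105, 0.348)

z_r = atanh(0.23) = 0.234189;  SE = 1/√(n−3) = 1/√232 = 0.065653
z-limits: 0.234189 ± 1.960·0.065653 = 0.234189 ± 0.128680 = [0.105509, 0.362869]
ρ-limits: (tanh 0.105509, tanh 0.362869) = (0.105, 0.348)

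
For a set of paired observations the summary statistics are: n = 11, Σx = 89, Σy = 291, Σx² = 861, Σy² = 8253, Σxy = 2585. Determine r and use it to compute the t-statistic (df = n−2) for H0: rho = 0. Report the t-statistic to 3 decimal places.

4.373

S_xy = nΣxy − ΣxΣy = 11·2585 − 89·291 = 28435 − 25899 = 2536
S_xx = nΣx² − (Σx)² = 11·861 − 89² = 9471 − 7921 = 1550
S_yy = nΣy² − (Σy)² = 11·8253 − 291² = 90783 − 84681 = 6102
r = S_xy / √(S_xx·S_yy) = 2536 / √(1550·6102) = 2536 / √9458100 = 2536 / 3075.4024 = 0.8246
t = r·√(n−2)/√(1−r²) = 0.8246·√9 / √(1−0.679965) = 2.473800 / 0.565716 = 4.373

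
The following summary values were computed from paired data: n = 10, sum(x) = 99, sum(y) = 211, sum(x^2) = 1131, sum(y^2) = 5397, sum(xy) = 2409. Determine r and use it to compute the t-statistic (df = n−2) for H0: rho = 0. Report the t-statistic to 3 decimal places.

S_xy = nΣxy − ΣxΣy = 10·2409 − 99·211 = 24090 − 20889 = 3201
S_xx = nΣx² − (Σx)² = 10·1131 − 99² = 11310 − 9801 = 1509
S_yy = nΣy² − (Σy)² = 10·5397 − 211² = 53970 − 44521 = 9449
r = S_xy / √(S_xx·S_yy) = 3201 / √(1509·9449) = 3201 / √14258541 = 3201 / 3776.0483 = 0.8477
t = r·√(n−2)/√(1−r²) = 0.8477·√8 / √(1−0.718595) = 2.397658 / 0.530476 = 4.520

4.520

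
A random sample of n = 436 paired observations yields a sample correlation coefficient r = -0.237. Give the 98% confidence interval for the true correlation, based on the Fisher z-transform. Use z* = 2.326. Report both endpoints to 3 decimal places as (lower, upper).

(-0.339, -0.129)

Fisher z: z_r = atanh(r) = ½·ln((1+(-0.237))/(1−(-0.237))) = -0.241593
SE(z) = 1/√(n−3) = 1/√433 = 0.048057
98% ⇒ z* = 2.326; margin = 2.326·0.048057 = 0.111781
CI on z-scale: (-0.353374, -0.129812)
Back-transform: tanh(-0.353374) = -0.339364, tanh(-0.129812) = -0.129088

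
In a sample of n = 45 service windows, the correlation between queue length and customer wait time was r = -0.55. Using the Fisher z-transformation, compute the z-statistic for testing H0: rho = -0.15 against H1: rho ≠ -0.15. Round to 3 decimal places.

z_r = atanh(-0.55) = -0.618381,  z_0 = atanh(-0.15) = -0.151140
SE = 1/√(n−3) = 1/√42 = 0.154303
z = (z_r − z_0)/SE = (-0.618381 − (-0.151140)) / 0.154303 = -0.467241 / 0.154303 = -3.028

-3.028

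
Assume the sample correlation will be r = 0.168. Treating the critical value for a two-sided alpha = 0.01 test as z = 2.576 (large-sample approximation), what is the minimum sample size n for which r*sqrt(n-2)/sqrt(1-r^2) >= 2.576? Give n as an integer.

Need r·√(n−2)/√(1−r²) ≥ 2.576
√(n−2) ≥ 2.576·√(1−0.028224) / 0.168 = 2.576·0.985787 / 0.168 = 15.1154
n−2 ≥ 228.4753  ⇒  n ≥ 230.4753
Smallest integer n = 231

231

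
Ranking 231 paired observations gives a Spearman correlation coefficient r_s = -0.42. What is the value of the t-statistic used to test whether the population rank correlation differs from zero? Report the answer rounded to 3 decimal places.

t = r_s·√(n−2) / √(1−r_s²) with r_s = -0.42, n = 231
  = -0.42·√229 / √(1 − 0.1764)
  = -0.42·15.132746 / 0.907524
  = -6.355753 / 0.907524 = -7.003

-7.003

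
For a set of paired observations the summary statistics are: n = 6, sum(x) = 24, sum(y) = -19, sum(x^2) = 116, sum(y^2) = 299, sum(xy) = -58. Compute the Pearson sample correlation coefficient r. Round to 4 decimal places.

0.2604

Numerator: nΣxy − (Σx)(Σy) = 6·(-58) − (24)(-19) = 108
Denominator: √[(nΣx²−(Σx)²)(nΣy²−(Σy)²)]
  nΣx²−(Σx)² = 6·116 − 576 = 120;  nΣy²−(Σy)² = 6·299 − 361 = 1433
  √(120·1433) = √171960 = 414.6806
r = 108 / 414.6806 = 0.2604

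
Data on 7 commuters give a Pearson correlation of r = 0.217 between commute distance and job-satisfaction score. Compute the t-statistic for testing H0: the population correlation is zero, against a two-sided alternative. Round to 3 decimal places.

0.497

1 − r² = 1 − 0.047089 = 0.952911;  √(1−r²) = 0.976172
√(n−2) = √5 = 2.236068
t = r·√(n−2)/√(1−r²) = 0.217 · 2.236068 / 0.976172 = 0.497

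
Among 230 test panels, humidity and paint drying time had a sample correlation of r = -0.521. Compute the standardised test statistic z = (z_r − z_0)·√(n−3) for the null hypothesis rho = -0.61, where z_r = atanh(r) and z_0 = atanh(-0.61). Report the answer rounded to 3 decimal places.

1.977

Fisher z: atanh(-0.521) = -0.577711, atanh(-0.61) = -0.708921
z = (z_r − z_0)·√(n−3) = (-0.577711 − (-0.708921))·√227 = 0.131210 · 15.066519 = 1.977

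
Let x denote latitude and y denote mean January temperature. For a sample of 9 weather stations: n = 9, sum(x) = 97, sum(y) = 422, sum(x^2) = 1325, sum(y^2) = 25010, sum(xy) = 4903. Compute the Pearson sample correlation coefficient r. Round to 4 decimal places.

0.2936

Numerator: nΣxy − (Σx)(Σy) = 9·4903 − (97)(422) = 3193
Denominator: √[(nΣx²−(Σx)²)(nΣy²−(Σy)²)]
  nΣx²−(Σx)² = 9·1325 − 9409 = 2516;  nΣy²−(Σy)² = 9·25010 − 178084 = 47006
  √(2516·47006) = √118267096 = 10875.0676
r = 3193 / 10875.0676 = 0.2936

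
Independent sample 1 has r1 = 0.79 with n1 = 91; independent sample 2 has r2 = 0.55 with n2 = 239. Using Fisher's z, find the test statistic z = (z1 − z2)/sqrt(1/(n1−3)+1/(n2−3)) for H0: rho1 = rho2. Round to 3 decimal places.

z1 = atanh(0.79) = 1.071432,  z2 = atanh(0.55) = 0.618381
SE = √(1/(n1−3) + 1/(n2−3)) = √(1/88 + 1/236) = √(0.0113636 + 0.0042373) = √0.0156009 = 0.124904
z = (z1 − z2)/SE = (1.071432 − 0.618381) / 0.124904 = 0.453051 / 0.124904 = 3.627

3.627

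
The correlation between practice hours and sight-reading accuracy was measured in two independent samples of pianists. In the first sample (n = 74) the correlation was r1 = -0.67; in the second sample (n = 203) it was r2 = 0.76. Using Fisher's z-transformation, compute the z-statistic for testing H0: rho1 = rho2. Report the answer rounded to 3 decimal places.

-13.080

z1 = atanh(-0.67) = -0.810743,  z2 = atanh(0.76) = 0.996215
SE = √(1/(n1−3) + 1/(n2−3)) = √(1/71 + 1/200) = √(0.0140845 + 0.0050000) = √0.0190845 = 0.138147
z = (z1 − z2)/SE = (-0.810743 − 0.996215) / 0.138147 = -1.806958 / 0.138147 = -13.080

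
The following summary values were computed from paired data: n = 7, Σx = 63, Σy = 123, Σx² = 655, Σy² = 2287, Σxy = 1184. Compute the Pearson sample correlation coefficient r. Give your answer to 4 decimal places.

S_xy = nΣxy − ΣxΣy = 7·1184 − 63·123 = 8288 − 7749 = 539
S_xx = nΣx² − (Σx)² = 7·655 − 63² = 4585 − 3969 = 616
S_yy = nΣy² − (Σy)² = 7·2287 − 123² = 16009 − 15129 = 880
r = S_xy / √(S_xx·S_yy) = 539 / √(616·880) = 539 / √542080 = 539 / 736.2608 = 0.7321

0.7321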